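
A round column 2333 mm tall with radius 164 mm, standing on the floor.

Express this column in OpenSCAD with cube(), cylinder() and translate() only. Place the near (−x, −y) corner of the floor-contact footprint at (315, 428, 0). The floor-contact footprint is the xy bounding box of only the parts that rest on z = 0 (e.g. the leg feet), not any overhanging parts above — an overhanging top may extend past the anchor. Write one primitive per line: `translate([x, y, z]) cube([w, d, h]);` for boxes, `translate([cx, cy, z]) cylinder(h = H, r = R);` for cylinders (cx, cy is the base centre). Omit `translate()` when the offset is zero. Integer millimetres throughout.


translate([479, 592, 0]) cylinder(h = 2333, r = 164);


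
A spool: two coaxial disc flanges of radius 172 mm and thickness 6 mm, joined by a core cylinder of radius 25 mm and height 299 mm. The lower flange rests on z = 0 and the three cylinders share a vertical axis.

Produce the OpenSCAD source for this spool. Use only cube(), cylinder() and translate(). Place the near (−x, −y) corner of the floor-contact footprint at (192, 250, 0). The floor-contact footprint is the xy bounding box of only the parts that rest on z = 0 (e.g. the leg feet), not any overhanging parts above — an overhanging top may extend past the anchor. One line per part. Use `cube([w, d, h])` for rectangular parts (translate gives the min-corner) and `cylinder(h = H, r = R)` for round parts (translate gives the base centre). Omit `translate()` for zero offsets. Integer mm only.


translate([364, 422, 0]) cylinder(h = 6, r = 172);
translate([364, 422, 6]) cylinder(h = 299, r = 25);
translate([364, 422, 305]) cylinder(h = 6, r = 172);


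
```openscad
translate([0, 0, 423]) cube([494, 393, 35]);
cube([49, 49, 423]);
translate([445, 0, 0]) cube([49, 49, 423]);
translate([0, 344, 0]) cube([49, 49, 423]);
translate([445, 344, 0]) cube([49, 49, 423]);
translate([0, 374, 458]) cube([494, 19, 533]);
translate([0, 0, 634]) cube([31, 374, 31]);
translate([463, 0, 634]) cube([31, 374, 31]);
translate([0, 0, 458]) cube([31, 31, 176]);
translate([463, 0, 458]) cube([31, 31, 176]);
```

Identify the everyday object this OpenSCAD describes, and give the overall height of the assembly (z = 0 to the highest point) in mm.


A chair. The overall height is 991 mm.

A slab on four corner posts with a tall panel at the back — a chair. The seat slab sits at z = 423 with thickness 35, and the 533 mm backrest starts at the seat top, so the overall height is 423 + 35 + 533 = 991 mm.


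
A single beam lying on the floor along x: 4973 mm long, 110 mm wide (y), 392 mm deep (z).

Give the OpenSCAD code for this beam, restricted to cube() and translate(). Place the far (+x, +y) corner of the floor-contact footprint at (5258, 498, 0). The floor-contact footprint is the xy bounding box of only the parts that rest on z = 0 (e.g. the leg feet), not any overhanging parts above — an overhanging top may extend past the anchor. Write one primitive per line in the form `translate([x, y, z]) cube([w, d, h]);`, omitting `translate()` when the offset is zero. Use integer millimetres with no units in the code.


translate([285, 388, 0]) cube([4973, 110, 392]);


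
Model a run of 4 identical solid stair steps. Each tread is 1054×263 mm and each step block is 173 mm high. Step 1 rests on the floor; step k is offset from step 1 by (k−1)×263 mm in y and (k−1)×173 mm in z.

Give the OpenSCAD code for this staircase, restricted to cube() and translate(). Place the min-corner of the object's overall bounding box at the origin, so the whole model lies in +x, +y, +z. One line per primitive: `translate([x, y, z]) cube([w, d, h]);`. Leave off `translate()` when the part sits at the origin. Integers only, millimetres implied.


cube([1054, 263, 173]);
translate([0, 263, 173]) cube([1054, 263, 173]);
translate([0, 526, 346]) cube([1054, 263, 173]);
translate([0, 789, 519]) cube([1054, 263, 173]);


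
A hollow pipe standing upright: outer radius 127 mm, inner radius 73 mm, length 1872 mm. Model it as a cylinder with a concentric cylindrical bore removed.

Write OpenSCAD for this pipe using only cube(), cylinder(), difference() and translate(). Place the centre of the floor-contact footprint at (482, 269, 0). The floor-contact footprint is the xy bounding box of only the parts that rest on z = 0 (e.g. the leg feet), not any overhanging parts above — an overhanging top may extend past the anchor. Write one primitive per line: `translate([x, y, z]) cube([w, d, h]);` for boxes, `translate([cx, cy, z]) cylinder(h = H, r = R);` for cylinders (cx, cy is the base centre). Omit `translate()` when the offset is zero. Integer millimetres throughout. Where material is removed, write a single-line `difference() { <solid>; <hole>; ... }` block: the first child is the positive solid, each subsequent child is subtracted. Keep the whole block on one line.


difference() { translate([482, 269, 0]) cylinder(h = 1872, r = 127); translate([482, 269, 0]) cylinder(h = 1872, r = 73); }


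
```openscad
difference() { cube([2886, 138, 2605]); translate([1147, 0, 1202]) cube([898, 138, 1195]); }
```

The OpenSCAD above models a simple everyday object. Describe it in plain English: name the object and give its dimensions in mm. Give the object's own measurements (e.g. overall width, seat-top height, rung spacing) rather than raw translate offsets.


A wall 2886 mm long (x), 138 mm thick (y), 2605 mm tall, with a rectangular window opening cut through it. The opening is 898 mm wide and 1195 mm tall; its sill is at z = 1202 mm and its near (−x) edge is 1147 mm from the wall's −x end. The opening passes through the full wall thickness.


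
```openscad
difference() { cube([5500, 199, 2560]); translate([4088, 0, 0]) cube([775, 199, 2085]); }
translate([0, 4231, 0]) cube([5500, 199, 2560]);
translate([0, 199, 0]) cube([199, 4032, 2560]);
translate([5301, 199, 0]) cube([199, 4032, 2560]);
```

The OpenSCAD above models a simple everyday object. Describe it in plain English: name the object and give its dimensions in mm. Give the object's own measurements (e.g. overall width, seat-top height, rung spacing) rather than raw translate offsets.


A single room: four walls, each 2560 mm tall and 199 mm thick, enclosing an outside footprint 5500×4430 mm (x × y), no floor or roof. The front and back walls (−y and +y sides) run the full x-width; the side walls fit between their inner faces. A door opening 775 mm wide and 2085 mm tall is cut through the front wall from the floor up, its −x edge 4088 mm from the wall's −x end.


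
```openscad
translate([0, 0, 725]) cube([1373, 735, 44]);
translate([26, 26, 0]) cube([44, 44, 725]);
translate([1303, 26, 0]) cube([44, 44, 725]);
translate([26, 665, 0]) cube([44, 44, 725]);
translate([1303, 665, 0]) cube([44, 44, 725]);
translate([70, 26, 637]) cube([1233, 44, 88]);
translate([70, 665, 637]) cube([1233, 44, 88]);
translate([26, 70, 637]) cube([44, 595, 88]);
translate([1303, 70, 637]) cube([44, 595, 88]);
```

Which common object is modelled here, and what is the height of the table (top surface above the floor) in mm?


A table. The table height is 769 mm.

A 1373×735×44 slab sits at z = 725 on four 44 mm square posts — a table. The top surface is at 725 + 44 = 769 mm.


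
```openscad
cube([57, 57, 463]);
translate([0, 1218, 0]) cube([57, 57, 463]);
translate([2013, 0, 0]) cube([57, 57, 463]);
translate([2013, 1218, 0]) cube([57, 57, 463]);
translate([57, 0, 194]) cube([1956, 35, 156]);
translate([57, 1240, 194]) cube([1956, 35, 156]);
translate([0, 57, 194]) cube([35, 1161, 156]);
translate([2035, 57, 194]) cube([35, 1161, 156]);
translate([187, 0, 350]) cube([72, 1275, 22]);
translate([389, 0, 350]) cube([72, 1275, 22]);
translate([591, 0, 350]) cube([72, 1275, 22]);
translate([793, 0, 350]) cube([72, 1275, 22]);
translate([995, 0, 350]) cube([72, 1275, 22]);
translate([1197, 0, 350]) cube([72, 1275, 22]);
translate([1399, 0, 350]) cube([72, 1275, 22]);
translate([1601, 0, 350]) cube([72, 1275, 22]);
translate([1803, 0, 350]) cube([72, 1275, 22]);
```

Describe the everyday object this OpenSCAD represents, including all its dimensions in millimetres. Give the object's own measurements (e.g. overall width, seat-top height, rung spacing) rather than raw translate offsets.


A bed frame 2070 mm long (x) by 1275 mm wide (y). Four 57×57 mm corner posts, 463 mm tall, at the corners of the footprint. Four rails of 35 mm thickness and 156 mm height run between adjacent posts with their undersides at z = 194 mm, their outer faces flush with the outside of the frame (the two x-running rails run between the posts' inner faces; the two y-running rails run between the posts' inner faces). 9 slats, each 72 mm wide (x) and 22 mm thick, lie across the top of the two x-running rails, running the full 1275 mm width of the frame in y; along x they sit between the end posts with a 130 mm gap after the −x posts and between neighbouring slats, leaving 138 mm before the +x posts.


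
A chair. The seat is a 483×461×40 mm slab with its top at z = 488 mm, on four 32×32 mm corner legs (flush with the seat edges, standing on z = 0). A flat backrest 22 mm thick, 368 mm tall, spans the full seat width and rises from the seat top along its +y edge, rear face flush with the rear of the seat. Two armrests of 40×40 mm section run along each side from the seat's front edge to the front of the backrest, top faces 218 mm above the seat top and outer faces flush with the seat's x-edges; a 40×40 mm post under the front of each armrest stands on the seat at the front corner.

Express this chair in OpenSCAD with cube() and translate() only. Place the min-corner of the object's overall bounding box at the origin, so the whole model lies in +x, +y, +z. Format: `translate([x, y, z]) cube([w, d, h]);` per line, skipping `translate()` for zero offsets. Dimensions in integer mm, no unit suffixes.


// leg_h = 488 - 40 = 448
// arm post h = 218 - 40 = 178
translate([0, 0, 448]) cube([483, 461, 40]);
cube([32, 32, 448]);
translate([451, 0, 0]) cube([32, 32, 448]);
translate([0, 429, 0]) cube([32, 32, 448]);
translate([451, 429, 0]) cube([32, 32, 448]);
translate([0, 439, 488]) cube([483, 22, 368]);
translate([0, 0, 666]) cube([40, 439, 40]);
translate([443, 0, 666]) cube([40, 439, 40]);
translate([0, 0, 488]) cube([40, 40, 178]);
translate([443, 0, 488]) cube([40, 40, 178]);


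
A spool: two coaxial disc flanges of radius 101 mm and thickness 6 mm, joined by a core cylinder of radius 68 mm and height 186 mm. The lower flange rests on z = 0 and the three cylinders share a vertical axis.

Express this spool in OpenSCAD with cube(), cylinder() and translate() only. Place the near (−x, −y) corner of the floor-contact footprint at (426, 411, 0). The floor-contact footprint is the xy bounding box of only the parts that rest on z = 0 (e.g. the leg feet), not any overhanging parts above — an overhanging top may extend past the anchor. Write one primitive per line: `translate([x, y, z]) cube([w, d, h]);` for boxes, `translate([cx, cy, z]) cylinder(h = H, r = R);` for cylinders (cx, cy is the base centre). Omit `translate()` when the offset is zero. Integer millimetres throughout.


translate([527, 512, 0]) cylinder(h = 6, r = 101);
translate([527, 512, 6]) cylinder(h = 186, r = 68);
translate([527, 512, 192]) cylinder(h = 6, r = 101);


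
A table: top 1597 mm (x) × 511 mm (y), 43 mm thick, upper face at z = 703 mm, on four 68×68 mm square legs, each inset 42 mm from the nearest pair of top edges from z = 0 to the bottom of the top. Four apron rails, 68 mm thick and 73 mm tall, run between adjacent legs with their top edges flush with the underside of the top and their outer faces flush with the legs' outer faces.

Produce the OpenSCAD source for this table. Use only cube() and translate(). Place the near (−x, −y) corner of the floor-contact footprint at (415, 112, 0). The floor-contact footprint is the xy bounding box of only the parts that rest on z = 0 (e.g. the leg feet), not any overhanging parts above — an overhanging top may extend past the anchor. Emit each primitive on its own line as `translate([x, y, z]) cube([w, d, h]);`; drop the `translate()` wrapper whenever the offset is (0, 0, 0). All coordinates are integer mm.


translate([373, 70, 660]) cube([1597, 511, 43]);
translate([415, 112, 0]) cube([68, 68, 660]);
translate([1860, 112, 0]) cube([68, 68, 660]);
translate([415, 471, 0]) cube([68, 68, 660]);
translate([1860, 471, 0]) cube([68, 68, 660]);
translate([483, 112, 587]) cube([1377, 68, 73]);
translate([483, 471, 587]) cube([1377, 68, 73]);
translate([415, 180, 587]) cube([68, 291, 73]);
translate([1860, 180, 587]) cube([68, 291, 73]);


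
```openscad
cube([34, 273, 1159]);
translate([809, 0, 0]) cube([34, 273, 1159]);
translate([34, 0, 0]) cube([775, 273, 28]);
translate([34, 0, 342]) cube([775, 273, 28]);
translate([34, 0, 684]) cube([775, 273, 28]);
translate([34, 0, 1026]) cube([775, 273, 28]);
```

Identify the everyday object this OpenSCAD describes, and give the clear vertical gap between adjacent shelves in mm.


A bookshelf. The clear shelf gap is 314 mm.

Two tall side panels with 4 horizontal boards between them — a bookshelf. The first two shelf undersides are at z = 0 and z = 342; with shelf thickness 28, the clear gap is 342 − 0 − 28 = 314 mm.


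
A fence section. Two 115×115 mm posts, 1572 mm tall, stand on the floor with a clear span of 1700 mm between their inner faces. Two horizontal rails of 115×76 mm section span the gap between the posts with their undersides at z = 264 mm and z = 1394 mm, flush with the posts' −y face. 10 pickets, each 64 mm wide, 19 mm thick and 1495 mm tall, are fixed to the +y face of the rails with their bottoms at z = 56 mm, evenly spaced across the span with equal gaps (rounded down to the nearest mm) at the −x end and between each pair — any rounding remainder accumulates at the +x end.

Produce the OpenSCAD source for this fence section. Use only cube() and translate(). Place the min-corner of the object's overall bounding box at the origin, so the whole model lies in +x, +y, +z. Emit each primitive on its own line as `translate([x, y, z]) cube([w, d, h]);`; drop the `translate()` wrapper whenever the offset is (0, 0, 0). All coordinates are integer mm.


cube([115, 115, 1572]);
translate([1815, 0, 0]) cube([115, 115, 1572]);
translate([115, 0, 264]) cube([1700, 115, 76]);
translate([115, 0, 1394]) cube([1700, 115, 76]);
translate([211, 115, 56]) cube([64, 19, 1495]);
translate([371, 115, 56]) cube([64, 19, 1495]);
translate([531, 115, 56]) cube([64, 19, 1495]);
translate([691, 115, 56]) cube([64, 19, 1495]);
translate([851, 115, 56]) cube([64, 19, 1495]);
translate([1011, 115, 56]) cube([64, 19, 1495]);
translate([1171, 115, 56]) cube([64, 19, 1495]);
translate([1331, 115, 56]) cube([64, 19, 1495]);
translate([1491, 115, 56]) cube([64, 19, 1495]);
translate([1651, 115, 56]) cube([64, 19, 1495]);


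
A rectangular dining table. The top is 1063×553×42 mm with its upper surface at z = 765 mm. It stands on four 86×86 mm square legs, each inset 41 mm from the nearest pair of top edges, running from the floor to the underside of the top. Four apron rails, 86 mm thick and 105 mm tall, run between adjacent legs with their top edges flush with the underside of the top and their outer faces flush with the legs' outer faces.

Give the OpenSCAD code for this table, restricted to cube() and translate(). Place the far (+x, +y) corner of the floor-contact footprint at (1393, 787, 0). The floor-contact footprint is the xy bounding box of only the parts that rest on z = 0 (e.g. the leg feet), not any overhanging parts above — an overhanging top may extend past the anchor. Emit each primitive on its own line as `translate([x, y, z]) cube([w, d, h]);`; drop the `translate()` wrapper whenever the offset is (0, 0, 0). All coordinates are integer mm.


translate([371, 275, 723]) cube([1063, 553, 42]);
translate([412, 316, 0]) cube([86, 86, 723]);
translate([1307, 316, 0]) cube([86, 86, 723]);
translate([412, 701, 0]) cube([86, 86, 723]);
translate([1307, 701, 0]) cube([86, 86, 723]);
translate([498, 316, 618]) cube([809, 86, 105]);
translate([498, 701, 618]) cube([809, 86, 105]);
translate([412, 402, 618]) cube([86, 299, 105]);
translate([1307, 402, 618]) cube([86, 299, 105]);


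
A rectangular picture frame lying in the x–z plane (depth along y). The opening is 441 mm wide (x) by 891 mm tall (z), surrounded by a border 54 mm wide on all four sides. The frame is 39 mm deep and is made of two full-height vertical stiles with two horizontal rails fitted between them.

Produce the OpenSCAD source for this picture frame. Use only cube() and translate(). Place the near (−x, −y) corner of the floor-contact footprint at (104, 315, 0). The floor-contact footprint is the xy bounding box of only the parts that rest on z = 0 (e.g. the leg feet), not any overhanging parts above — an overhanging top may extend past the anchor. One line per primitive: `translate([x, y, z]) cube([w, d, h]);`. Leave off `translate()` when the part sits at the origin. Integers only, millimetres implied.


translate([104, 315, 0]) cube([54, 39, 999]);
translate([599, 315, 0]) cube([54, 39, 999]);
translate([158, 315, 0]) cube([441, 39, 54]);
translate([158, 315, 945]) cube([441, 39, 54]);


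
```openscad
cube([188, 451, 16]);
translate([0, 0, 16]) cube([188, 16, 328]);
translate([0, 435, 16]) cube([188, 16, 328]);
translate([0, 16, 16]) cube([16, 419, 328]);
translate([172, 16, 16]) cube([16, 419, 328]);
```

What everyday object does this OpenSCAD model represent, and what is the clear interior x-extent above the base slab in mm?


An open box. The internal width is 156 mm.

A 188×451 base slab with four walls standing on it — an open box. The base is 188 mm wide and the walls are 16 mm thick, so the internal width is 188 − 2 × 16 = 156 mm.


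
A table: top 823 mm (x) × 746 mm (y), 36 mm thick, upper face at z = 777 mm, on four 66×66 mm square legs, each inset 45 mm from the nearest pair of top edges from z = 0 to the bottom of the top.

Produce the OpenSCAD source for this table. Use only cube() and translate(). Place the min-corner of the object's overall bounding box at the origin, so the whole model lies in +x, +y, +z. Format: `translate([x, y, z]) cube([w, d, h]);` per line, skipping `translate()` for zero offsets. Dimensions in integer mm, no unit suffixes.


translate([0, 0, 741]) cube([823, 746, 36]);
translate([45, 45, 0]) cube([66, 66, 741]);
translate([712, 45, 0]) cube([66, 66, 741]);
translate([45, 635, 0]) cube([66, 66, 741]);
translate([712, 635, 0]) cube([66, 66, 741]);


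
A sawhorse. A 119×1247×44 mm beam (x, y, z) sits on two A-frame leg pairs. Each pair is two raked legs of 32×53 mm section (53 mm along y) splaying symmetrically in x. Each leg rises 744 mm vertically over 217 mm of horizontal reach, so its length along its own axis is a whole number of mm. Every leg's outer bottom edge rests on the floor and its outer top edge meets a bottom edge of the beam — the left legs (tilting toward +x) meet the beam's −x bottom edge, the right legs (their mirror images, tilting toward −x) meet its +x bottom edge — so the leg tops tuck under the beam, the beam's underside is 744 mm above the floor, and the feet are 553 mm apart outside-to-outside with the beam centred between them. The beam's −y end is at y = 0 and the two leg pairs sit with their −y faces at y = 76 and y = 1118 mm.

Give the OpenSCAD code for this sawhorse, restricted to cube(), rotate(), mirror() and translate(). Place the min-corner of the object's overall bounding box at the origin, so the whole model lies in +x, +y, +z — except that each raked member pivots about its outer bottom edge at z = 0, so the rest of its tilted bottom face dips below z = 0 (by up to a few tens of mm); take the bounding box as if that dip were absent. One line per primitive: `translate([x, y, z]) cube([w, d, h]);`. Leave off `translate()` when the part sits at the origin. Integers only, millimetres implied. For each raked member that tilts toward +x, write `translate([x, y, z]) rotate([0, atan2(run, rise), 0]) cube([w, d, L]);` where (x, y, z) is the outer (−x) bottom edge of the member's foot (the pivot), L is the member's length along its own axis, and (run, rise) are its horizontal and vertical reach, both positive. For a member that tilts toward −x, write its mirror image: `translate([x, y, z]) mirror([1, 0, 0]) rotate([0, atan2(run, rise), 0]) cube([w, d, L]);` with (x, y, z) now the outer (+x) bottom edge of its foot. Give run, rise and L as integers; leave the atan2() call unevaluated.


translate([217, 0, 744]) cube([119, 1247, 44]);
translate([0, 76, 0]) rotate([0, atan2(217, 744), 0]) cube([32, 53, 775]);
translate([553, 76, 0]) mirror([1, 0, 0]) rotate([0, atan2(217, 744), 0]) cube([32, 53, 775]);
translate([0, 1118, 0]) rotate([0, atan2(217, 744), 0]) cube([32, 53, 775]);
translate([553, 1118, 0]) mirror([1, 0, 0]) rotate([0, atan2(217, 744), 0]) cube([32, 53, 775]);


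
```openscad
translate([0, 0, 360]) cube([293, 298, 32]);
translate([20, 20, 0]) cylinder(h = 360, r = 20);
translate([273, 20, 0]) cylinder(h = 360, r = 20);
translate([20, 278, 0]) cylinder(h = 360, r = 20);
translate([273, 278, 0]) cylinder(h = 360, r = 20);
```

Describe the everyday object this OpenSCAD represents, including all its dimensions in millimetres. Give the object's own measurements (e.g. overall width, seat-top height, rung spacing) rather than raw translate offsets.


A four-legged stool. The seat is a 293×298×32 mm slab whose top surface is at z = 392 mm; four round legs, each 40 mm in diameter, run from the floor (z = 0) to the underside of the seat, each leg's axis is inset half a diameter from the nearest pair of seat edges (so the leg's bounding box is flush with the corner).


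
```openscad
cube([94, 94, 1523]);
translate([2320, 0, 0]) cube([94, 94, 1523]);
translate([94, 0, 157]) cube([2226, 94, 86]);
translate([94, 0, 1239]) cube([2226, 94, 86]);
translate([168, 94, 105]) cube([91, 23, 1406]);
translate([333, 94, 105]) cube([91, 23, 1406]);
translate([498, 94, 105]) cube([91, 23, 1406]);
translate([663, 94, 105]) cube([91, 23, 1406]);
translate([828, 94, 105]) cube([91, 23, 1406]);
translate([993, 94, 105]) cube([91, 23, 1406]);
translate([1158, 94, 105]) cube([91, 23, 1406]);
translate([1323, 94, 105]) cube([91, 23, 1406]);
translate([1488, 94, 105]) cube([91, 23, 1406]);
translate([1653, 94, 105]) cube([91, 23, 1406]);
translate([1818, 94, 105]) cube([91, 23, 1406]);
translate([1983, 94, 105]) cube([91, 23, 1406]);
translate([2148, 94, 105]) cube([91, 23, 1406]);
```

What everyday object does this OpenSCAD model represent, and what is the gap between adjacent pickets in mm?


A fence section. The picket gap is 74 mm.

Two posts, two rails, 13 pickets — a fence section. Span 2226 mm holds 13 pickets of 91 mm with 14 equal gaps: ⌊(2226 − 13·91) / 14⌋ = 74 mm.


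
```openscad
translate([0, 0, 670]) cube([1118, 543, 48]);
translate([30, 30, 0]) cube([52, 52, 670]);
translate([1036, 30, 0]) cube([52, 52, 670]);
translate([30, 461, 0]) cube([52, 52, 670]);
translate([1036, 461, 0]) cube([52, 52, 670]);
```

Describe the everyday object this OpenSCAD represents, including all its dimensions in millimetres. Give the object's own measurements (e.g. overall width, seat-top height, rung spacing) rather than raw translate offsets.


A rectangular dining table. The top is 1118×543×48 mm with its upper surface at z = 718 mm. It stands on four 52×52 mm square legs, each inset 30 mm from the nearest pair of top edges, running from the floor to the underside of the top.


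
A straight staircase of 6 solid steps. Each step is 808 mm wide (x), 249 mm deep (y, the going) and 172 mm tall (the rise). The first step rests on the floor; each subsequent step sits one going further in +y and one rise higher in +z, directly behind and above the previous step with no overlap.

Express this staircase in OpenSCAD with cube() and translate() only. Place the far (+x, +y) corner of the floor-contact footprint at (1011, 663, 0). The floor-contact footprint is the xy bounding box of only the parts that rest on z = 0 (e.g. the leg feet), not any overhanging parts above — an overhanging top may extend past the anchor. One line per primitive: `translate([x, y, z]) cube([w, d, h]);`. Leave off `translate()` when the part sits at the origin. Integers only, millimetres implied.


translate([203, 414, 0]) cube([808, 249, 172]);
translate([203, 663, 172]) cube([808, 249, 172]);
translate([203, 912, 344]) cube([808, 249, 172]);
translate([203, 1161, 516]) cube([808, 249, 172]);
translate([203, 1410, 688]) cube([808, 249, 172]);
translate([203, 1659, 860]) cube([808, 249, 172]);


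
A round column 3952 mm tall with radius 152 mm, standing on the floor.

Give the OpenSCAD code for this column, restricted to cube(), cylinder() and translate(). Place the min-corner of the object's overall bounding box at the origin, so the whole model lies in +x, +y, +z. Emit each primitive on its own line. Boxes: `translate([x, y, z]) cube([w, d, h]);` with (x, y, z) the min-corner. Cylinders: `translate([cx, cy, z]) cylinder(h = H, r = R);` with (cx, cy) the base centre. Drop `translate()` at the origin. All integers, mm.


translate([152, 152, 0]) cylinder(h = 3952, r = 152);


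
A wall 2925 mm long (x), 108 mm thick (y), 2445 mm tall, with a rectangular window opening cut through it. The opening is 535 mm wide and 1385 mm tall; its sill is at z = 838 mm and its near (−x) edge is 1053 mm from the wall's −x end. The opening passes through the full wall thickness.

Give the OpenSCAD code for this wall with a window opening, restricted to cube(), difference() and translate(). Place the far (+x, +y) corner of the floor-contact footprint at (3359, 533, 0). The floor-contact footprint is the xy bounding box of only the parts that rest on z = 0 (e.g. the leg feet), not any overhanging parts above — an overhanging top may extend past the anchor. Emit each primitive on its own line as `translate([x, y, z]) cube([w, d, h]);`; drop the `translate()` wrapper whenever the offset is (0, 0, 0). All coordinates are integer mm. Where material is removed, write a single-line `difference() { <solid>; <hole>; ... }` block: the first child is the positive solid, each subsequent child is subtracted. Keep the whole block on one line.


difference() { translate([434, 425, 0]) cube([2925, 108, 2445]); translate([1487, 425, 838]) cube([535, 108, 1385]); }


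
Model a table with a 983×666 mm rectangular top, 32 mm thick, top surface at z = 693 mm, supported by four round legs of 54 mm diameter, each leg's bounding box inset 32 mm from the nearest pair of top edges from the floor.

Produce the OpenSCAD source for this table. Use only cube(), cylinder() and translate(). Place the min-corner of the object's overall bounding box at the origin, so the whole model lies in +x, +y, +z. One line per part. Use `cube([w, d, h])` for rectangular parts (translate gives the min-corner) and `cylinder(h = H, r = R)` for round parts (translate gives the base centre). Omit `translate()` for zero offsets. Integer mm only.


// leg_h = 693 - 32 = 661
translate([0, 0, 661]) cube([983, 666, 32]);
translate([59, 59, 0]) cylinder(h = 661, r = 27);
translate([924, 59, 0]) cylinder(h = 661, r = 27);
translate([59, 607, 0]) cylinder(h = 661, r = 27);
translate([924, 607, 0]) cylinder(h = 661, r = 27);


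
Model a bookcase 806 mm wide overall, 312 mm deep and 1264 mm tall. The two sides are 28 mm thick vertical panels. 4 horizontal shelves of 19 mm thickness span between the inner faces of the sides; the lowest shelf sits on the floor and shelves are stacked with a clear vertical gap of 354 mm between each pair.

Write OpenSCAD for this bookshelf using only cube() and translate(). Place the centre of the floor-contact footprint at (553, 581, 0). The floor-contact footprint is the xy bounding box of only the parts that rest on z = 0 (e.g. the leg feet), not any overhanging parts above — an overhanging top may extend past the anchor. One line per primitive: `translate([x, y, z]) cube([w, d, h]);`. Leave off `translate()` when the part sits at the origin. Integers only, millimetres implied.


translate([150, 425, 0]) cube([28, 312, 1264]);
translate([928, 425, 0]) cube([28, 312, 1264]);
translate([178, 425, 0]) cube([750, 312, 19]);
translate([178, 425, 373]) cube([750, 312, 19]);
translate([178, 425, 746]) cube([750, 312, 19]);
translate([178, 425, 1119]) cube([750, 312, 19]);


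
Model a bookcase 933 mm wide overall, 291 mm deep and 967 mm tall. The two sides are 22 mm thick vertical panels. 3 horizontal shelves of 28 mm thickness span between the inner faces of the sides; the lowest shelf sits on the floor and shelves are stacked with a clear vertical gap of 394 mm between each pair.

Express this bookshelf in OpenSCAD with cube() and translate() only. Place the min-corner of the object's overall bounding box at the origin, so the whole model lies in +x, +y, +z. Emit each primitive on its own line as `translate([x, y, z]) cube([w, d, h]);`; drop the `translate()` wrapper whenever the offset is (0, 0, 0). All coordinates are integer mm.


cube([22, 291, 967]);
translate([911, 0, 0]) cube([22, 291, 967]);
translate([22, 0, 0]) cube([889, 291, 28]);
translate([22, 0, 422]) cube([889, 291, 28]);
translate([22, 0, 844]) cube([889, 291, 28]);


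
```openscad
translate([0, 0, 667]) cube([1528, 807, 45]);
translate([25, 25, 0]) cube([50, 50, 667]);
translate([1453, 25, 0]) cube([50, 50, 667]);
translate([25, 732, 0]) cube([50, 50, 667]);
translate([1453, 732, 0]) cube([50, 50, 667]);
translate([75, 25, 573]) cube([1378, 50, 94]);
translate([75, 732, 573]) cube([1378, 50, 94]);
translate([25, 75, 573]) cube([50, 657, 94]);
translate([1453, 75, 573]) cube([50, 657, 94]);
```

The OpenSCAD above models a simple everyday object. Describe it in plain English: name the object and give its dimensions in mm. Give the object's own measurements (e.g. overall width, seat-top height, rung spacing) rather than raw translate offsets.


A rectangular dining table. The top is 1528×807×45 mm with its upper surface at z = 712 mm. It stands on four 50×50 mm square legs, each inset 25 mm from the nearest pair of top edges, running from the floor to the underside of the top. Four apron rails, 50 mm thick and 94 mm tall, run between adjacent legs with their top edges flush with the underside of the top and their outer faces flush with the legs' outer faces.


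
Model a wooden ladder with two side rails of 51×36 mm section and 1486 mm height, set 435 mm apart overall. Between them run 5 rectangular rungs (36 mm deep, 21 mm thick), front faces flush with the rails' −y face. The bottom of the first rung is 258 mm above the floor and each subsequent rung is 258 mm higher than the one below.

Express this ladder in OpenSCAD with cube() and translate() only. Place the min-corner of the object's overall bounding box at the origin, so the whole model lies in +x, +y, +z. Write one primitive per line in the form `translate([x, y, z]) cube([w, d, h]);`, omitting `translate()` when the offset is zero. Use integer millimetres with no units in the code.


cube([51, 36, 1486]);
translate([384, 0, 0]) cube([51, 36, 1486]);
translate([51, 0, 258]) cube([333, 36, 21]);
translate([51, 0, 516]) cube([333, 36, 21]);
translate([51, 0, 774]) cube([333, 36, 21]);
translate([51, 0, 1032]) cube([333, 36, 21]);
translate([51, 0, 1290]) cube([333, 36, 21]);


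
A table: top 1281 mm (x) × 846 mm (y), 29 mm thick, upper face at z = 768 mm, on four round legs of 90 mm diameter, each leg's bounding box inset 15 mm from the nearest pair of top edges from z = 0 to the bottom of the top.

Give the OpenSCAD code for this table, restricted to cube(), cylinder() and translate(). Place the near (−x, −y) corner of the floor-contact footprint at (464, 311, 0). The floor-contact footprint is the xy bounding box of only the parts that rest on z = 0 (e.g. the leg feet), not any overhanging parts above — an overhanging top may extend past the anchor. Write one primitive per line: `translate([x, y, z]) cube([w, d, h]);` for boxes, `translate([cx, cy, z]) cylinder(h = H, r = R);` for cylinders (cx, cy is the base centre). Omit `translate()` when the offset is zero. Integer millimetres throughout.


translate([449, 296, 739]) cube([1281, 846, 29]);
translate([509, 356, 0]) cylinder(h = 739, r = 45);
translate([1670, 356, 0]) cylinder(h = 739, r = 45);
translate([509, 1082, 0]) cylinder(h = 739, r = 45);
translate([1670, 1082, 0]) cylinder(h = 739, r = 45);


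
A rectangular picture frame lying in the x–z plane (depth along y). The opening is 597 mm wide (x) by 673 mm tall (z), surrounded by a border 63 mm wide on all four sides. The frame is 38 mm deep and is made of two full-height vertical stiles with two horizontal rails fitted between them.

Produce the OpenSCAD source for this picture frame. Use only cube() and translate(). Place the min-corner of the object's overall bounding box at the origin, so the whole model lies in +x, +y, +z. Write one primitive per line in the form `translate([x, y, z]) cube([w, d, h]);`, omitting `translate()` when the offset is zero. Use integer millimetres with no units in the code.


cube([63, 38, 799]);
translate([660, 0, 0]) cube([63, 38, 799]);
translate([63, 0, 0]) cube([597, 38, 63]);
translate([63, 0, 736]) cube([597, 38, 63]);


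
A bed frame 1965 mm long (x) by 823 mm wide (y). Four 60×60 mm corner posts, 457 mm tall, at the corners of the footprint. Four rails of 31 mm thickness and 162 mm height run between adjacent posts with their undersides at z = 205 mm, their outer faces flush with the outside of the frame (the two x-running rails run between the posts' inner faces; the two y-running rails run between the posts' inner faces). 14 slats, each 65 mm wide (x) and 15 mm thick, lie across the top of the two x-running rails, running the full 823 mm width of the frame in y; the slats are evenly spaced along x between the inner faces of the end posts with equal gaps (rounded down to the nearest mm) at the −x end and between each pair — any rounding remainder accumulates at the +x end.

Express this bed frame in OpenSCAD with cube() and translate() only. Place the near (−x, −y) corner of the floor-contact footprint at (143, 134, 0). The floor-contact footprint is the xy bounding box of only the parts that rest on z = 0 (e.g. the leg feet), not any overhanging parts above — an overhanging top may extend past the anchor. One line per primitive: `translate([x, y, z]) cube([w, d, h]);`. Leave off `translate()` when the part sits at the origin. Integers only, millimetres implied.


translate([143, 134, 0]) cube([60, 60, 457]);
translate([143, 897, 0]) cube([60, 60, 457]);
translate([2048, 134, 0]) cube([60, 60, 457]);
translate([2048, 897, 0]) cube([60, 60, 457]);
translate([203, 134, 205]) cube([1845, 31, 162]);
translate([203, 926, 205]) cube([1845, 31, 162]);
translate([143, 194, 205]) cube([31, 703, 162]);
translate([2077, 194, 205]) cube([31, 703, 162]);
translate([265, 134, 367]) cube([65, 823, 15]);
translate([392, 134, 367]) cube([65, 823, 15]);
translate([519, 134, 367]) cube([65, 823, 15]);
translate([646, 134, 367]) cube([65, 823, 15]);
translate([773, 134, 367]) cube([65, 823, 15]);
translate([900, 134, 367]) cube([65, 823, 15]);
translate([1027, 134, 367]) cube([65, 823, 15]);
translate([1154, 134, 367]) cube([65, 823, 15]);
translate([1281, 134, 367]) cube([65, 823, 15]);
translate([1408, 134, 367]) cube([65, 823, 15]);
translate([1535, 134, 367]) cube([65, 823, 15]);
translate([1662, 134, 367]) cube([65, 823, 15]);
translate([1789, 134, 367]) cube([65, 823, 15]);
translate([1916, 134, 367]) cube([65, 823, 15]);


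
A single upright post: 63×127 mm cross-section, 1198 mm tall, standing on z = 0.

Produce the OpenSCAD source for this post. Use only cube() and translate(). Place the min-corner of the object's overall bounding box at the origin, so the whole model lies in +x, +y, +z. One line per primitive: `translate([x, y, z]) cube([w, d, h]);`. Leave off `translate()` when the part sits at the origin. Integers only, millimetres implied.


cube([63, 127, 1198]);


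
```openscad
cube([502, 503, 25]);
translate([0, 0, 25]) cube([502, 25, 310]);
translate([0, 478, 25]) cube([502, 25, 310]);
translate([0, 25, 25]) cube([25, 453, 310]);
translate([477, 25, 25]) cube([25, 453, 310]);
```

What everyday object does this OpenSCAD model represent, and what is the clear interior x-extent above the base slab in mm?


An open box. The internal width is 452 mm.

A 502×503 base slab with four walls standing on it — an open box. The base is 502 mm wide and the walls are 25 mm thick, so the internal width is 502 − 2 × 25 = 452 mm.


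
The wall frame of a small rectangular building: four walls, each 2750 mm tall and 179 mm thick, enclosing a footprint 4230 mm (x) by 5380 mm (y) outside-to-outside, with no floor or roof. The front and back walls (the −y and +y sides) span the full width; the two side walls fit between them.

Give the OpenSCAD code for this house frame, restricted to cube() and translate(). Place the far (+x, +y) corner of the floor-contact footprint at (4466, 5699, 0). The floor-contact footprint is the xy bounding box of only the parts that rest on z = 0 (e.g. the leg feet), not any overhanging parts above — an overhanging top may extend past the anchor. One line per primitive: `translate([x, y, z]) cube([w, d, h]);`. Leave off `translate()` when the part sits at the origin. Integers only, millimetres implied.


translate([236, 319, 0]) cube([4230, 179, 2750]);
translate([236, 5520, 0]) cube([4230, 179, 2750]);
translate([236, 498, 0]) cube([179, 5022, 2750]);
translate([4287, 498, 0]) cube([179, 5022, 2750]);


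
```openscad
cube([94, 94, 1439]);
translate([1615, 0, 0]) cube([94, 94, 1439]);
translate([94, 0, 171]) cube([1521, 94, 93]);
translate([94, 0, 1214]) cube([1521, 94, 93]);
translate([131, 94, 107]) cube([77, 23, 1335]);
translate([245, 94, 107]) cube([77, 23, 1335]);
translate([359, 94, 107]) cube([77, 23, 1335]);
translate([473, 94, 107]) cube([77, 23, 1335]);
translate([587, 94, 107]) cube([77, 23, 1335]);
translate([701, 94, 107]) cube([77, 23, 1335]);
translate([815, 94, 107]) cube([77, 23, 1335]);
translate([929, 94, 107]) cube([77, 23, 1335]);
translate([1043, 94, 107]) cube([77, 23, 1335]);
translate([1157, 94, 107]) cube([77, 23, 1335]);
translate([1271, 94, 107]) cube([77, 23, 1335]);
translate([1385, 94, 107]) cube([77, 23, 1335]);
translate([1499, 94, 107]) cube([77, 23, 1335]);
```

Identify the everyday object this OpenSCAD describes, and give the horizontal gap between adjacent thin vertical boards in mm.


A fence section. The picket gap is 37 mm.

Two posts, two rails, 13 pickets — a fence section. Span 1521 mm holds 13 pickets of 77 mm with 14 equal gaps: ⌊(1521 − 13·77) / 14⌋ = 37 mm.


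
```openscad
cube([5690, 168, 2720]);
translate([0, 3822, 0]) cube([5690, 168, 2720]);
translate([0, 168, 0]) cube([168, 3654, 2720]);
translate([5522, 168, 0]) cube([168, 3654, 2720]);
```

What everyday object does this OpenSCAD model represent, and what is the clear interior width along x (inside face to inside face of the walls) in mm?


A house (or room) frame. The interior width is 5354 mm.

Four 2720 mm walls enclosing a rectangle with no floor or roof — a room or house frame. Outside width is 5690 mm and wall thickness is 168 mm, so the interior width is 5690 − 2 × 168 = 5354 mm.


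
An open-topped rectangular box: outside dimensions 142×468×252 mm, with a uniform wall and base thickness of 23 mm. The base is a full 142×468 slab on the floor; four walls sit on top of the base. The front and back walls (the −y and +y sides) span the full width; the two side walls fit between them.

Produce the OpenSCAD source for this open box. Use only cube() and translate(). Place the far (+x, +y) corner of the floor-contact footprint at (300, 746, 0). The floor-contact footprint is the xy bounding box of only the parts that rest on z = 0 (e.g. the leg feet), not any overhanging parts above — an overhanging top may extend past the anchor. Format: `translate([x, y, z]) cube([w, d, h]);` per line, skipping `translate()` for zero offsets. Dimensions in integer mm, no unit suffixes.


translate([158, 278, 0]) cube([142, 468, 23]);
translate([158, 278, 23]) cube([142, 23, 229]);
translate([158, 723, 23]) cube([142, 23, 229]);
translate([158, 301, 23]) cube([23, 422, 229]);
translate([277, 301, 23]) cube([23, 422, 229]);
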